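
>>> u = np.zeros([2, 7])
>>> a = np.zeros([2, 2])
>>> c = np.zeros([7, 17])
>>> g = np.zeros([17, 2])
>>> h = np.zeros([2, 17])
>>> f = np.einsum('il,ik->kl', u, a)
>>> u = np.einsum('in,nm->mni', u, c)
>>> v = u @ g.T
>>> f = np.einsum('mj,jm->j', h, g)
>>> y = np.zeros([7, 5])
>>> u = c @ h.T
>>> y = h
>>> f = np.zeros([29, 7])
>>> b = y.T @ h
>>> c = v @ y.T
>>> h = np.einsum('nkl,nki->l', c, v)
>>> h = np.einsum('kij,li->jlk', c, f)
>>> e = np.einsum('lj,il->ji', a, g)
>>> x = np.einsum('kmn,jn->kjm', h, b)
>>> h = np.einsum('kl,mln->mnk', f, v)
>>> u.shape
(7, 2)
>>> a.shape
(2, 2)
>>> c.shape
(17, 7, 2)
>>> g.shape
(17, 2)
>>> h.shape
(17, 17, 29)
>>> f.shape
(29, 7)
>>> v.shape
(17, 7, 17)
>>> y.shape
(2, 17)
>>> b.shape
(17, 17)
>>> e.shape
(2, 17)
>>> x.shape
(2, 17, 29)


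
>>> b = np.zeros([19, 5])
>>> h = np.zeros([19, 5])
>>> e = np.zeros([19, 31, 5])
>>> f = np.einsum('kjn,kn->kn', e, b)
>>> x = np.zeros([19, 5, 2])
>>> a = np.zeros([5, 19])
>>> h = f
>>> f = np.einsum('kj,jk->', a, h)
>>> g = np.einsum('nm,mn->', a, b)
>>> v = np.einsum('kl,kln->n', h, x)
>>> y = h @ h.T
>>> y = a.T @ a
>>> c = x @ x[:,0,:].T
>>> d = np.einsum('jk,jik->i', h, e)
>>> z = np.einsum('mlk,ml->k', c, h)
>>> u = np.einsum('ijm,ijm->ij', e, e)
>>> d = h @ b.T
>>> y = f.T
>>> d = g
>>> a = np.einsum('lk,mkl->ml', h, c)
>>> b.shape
(19, 5)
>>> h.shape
(19, 5)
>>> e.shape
(19, 31, 5)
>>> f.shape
()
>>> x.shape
(19, 5, 2)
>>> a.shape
(19, 19)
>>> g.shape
()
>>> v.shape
(2,)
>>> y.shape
()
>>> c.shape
(19, 5, 19)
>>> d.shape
()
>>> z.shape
(19,)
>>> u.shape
(19, 31)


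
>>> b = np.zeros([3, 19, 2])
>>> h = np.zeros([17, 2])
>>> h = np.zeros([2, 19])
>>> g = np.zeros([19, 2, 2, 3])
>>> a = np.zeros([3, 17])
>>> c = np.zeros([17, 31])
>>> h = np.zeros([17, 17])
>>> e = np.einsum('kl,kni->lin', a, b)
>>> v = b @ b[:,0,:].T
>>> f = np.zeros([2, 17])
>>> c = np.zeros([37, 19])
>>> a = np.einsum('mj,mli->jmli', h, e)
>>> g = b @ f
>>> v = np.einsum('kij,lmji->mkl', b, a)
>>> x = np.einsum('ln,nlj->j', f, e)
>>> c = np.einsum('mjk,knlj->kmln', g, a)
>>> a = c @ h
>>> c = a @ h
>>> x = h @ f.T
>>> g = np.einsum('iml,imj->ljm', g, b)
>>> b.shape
(3, 19, 2)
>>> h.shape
(17, 17)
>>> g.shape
(17, 2, 19)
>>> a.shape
(17, 3, 2, 17)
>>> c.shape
(17, 3, 2, 17)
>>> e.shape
(17, 2, 19)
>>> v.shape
(17, 3, 17)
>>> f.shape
(2, 17)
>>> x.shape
(17, 2)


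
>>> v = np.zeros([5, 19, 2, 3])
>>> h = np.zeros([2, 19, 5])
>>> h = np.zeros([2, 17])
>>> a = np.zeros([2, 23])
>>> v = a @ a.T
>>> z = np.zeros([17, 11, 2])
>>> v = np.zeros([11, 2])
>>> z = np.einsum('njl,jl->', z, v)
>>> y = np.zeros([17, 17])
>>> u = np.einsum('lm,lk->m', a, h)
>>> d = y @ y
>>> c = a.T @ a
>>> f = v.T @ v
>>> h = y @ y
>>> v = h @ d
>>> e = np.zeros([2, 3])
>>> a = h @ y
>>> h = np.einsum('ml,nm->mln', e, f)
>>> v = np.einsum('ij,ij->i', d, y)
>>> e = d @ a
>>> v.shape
(17,)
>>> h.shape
(2, 3, 2)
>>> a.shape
(17, 17)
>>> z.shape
()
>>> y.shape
(17, 17)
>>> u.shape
(23,)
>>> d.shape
(17, 17)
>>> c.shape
(23, 23)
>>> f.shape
(2, 2)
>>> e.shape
(17, 17)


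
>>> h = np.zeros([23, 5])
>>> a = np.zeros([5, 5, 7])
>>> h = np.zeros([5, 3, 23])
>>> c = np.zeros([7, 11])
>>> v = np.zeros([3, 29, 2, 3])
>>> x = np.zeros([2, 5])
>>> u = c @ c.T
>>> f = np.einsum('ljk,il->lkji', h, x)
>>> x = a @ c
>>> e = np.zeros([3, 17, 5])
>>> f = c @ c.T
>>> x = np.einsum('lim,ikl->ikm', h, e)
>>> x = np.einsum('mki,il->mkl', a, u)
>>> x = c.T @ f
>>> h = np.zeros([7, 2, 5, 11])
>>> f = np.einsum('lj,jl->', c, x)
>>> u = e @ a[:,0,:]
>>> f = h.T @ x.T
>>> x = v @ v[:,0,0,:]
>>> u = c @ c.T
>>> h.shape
(7, 2, 5, 11)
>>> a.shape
(5, 5, 7)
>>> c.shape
(7, 11)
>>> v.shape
(3, 29, 2, 3)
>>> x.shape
(3, 29, 2, 3)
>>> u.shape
(7, 7)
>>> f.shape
(11, 5, 2, 11)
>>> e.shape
(3, 17, 5)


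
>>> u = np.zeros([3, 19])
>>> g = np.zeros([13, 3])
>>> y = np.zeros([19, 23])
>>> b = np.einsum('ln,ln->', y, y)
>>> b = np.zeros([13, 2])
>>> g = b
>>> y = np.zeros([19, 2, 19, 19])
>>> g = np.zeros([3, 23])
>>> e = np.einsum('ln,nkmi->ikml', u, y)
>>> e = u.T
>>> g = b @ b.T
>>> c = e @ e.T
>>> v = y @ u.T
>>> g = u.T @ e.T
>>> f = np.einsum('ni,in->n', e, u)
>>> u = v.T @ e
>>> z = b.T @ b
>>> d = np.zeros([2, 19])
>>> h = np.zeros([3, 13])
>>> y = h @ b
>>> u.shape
(3, 19, 2, 3)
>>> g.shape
(19, 19)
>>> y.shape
(3, 2)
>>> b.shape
(13, 2)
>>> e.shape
(19, 3)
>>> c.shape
(19, 19)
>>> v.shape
(19, 2, 19, 3)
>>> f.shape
(19,)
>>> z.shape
(2, 2)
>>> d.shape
(2, 19)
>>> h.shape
(3, 13)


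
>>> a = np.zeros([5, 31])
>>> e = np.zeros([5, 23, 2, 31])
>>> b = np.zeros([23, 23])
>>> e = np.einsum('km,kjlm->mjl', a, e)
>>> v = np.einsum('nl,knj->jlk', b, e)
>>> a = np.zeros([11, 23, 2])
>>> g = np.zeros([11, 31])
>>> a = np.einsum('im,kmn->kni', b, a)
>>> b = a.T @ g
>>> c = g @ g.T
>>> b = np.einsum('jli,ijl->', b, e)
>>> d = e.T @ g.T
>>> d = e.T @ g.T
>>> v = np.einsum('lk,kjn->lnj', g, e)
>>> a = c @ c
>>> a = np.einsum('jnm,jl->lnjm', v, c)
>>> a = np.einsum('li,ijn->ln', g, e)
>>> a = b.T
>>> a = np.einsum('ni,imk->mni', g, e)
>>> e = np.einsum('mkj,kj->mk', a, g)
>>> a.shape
(23, 11, 31)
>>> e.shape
(23, 11)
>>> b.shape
()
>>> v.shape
(11, 2, 23)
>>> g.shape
(11, 31)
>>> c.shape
(11, 11)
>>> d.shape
(2, 23, 11)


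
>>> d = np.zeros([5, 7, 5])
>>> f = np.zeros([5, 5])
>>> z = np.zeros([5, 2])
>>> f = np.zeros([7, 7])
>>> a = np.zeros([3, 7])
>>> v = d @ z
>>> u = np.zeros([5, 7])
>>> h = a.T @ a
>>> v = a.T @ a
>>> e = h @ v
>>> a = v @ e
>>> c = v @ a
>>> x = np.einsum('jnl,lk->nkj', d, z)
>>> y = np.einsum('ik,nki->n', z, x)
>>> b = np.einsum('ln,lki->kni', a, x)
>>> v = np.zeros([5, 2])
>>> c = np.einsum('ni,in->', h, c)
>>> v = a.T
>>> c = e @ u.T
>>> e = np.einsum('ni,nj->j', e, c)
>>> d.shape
(5, 7, 5)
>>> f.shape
(7, 7)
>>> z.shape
(5, 2)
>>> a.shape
(7, 7)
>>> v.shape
(7, 7)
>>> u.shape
(5, 7)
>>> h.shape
(7, 7)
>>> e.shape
(5,)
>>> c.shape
(7, 5)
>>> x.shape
(7, 2, 5)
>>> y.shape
(7,)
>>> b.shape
(2, 7, 5)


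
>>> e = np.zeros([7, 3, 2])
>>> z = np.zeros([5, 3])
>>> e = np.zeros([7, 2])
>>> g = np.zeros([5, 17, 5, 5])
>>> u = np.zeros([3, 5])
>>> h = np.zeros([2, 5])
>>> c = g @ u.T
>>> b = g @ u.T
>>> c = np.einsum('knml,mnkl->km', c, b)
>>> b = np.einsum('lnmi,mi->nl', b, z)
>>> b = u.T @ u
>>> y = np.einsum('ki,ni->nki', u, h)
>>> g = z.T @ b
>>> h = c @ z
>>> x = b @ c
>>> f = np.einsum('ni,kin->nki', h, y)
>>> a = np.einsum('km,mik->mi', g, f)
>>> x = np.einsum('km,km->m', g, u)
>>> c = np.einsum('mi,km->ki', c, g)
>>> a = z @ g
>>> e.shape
(7, 2)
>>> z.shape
(5, 3)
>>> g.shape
(3, 5)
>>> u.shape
(3, 5)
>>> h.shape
(5, 3)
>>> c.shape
(3, 5)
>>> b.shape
(5, 5)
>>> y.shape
(2, 3, 5)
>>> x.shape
(5,)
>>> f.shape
(5, 2, 3)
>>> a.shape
(5, 5)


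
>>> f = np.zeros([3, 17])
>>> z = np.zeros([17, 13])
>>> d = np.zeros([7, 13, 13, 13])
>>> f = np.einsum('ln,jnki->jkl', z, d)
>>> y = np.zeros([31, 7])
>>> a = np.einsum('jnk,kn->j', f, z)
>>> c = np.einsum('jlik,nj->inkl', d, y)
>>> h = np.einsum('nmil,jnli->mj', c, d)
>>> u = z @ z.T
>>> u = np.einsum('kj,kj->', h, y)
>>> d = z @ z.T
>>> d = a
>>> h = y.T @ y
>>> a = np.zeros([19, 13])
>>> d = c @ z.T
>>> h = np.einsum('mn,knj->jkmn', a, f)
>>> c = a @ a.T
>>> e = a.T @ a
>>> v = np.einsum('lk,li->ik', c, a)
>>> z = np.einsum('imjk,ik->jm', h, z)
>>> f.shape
(7, 13, 17)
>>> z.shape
(19, 7)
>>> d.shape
(13, 31, 13, 17)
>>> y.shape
(31, 7)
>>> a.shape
(19, 13)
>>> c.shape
(19, 19)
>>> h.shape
(17, 7, 19, 13)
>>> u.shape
()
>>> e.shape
(13, 13)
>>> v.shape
(13, 19)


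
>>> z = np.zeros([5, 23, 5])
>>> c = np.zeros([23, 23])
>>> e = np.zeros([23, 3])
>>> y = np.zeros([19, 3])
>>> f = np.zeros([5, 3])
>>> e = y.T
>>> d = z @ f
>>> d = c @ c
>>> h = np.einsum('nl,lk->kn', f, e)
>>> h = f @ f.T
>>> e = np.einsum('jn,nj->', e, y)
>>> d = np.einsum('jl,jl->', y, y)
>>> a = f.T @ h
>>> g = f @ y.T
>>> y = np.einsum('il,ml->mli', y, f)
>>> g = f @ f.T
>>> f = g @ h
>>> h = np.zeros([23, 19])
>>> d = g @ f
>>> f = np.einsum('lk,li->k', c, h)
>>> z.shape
(5, 23, 5)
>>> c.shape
(23, 23)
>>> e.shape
()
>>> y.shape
(5, 3, 19)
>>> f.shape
(23,)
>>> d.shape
(5, 5)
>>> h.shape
(23, 19)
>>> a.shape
(3, 5)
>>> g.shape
(5, 5)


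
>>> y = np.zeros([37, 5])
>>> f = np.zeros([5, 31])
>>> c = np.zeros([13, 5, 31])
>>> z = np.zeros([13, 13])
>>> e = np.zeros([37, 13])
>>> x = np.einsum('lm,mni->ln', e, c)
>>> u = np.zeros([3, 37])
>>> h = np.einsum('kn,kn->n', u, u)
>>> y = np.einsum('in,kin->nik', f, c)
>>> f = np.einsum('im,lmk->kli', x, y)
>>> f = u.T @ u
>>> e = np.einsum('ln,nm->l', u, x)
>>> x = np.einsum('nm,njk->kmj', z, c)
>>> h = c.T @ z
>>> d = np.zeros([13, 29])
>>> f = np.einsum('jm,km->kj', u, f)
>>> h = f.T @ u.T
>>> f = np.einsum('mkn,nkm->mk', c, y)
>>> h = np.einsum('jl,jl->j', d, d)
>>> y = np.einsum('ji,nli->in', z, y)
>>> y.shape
(13, 31)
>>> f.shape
(13, 5)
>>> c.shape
(13, 5, 31)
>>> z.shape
(13, 13)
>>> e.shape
(3,)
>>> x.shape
(31, 13, 5)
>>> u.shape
(3, 37)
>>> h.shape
(13,)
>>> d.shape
(13, 29)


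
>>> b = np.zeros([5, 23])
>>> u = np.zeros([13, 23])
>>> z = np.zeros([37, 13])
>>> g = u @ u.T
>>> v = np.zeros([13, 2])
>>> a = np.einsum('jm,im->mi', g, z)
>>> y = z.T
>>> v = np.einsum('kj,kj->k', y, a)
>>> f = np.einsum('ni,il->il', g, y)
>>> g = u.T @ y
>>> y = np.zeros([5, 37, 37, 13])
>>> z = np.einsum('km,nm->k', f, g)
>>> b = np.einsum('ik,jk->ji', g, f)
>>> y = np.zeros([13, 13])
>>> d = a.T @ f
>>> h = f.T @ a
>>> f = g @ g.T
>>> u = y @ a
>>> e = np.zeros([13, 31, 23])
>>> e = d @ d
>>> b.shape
(13, 23)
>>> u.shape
(13, 37)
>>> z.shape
(13,)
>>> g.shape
(23, 37)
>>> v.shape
(13,)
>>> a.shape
(13, 37)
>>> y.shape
(13, 13)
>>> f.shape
(23, 23)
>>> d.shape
(37, 37)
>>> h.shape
(37, 37)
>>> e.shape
(37, 37)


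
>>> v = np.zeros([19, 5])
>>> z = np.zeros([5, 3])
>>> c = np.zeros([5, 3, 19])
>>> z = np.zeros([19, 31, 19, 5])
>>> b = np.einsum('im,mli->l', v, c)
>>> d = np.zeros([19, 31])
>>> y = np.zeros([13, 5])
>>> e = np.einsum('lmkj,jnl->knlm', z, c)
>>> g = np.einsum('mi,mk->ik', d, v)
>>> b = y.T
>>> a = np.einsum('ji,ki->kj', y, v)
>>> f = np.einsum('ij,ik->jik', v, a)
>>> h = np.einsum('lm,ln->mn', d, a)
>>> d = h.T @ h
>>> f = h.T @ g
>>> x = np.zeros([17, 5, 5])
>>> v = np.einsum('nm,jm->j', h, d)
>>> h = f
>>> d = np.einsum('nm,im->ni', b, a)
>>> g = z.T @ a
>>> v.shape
(13,)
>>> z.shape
(19, 31, 19, 5)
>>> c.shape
(5, 3, 19)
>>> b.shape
(5, 13)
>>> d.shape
(5, 19)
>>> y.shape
(13, 5)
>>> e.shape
(19, 3, 19, 31)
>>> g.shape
(5, 19, 31, 13)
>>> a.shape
(19, 13)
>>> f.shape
(13, 5)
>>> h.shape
(13, 5)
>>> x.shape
(17, 5, 5)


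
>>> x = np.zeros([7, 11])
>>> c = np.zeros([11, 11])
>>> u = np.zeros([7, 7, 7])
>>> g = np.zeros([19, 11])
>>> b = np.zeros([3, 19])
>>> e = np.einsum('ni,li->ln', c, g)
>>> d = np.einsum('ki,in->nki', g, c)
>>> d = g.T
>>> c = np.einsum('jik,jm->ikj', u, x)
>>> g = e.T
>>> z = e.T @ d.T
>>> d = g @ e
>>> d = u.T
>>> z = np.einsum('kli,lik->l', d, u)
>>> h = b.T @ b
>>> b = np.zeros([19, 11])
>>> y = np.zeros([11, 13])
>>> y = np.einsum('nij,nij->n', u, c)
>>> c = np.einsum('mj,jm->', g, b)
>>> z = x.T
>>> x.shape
(7, 11)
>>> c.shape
()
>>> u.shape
(7, 7, 7)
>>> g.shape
(11, 19)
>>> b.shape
(19, 11)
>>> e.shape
(19, 11)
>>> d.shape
(7, 7, 7)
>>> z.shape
(11, 7)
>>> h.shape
(19, 19)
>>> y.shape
(7,)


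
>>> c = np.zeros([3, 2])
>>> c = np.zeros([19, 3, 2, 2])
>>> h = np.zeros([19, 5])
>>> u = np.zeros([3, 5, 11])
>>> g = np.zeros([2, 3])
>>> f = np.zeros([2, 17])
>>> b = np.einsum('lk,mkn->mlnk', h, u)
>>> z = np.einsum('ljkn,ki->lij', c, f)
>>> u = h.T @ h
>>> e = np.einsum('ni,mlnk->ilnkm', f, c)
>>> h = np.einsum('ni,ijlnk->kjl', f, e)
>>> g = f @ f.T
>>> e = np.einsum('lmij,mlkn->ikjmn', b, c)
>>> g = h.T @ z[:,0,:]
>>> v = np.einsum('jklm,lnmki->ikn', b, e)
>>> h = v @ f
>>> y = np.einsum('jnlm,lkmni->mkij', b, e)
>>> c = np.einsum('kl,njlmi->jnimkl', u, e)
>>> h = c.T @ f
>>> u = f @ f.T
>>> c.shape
(2, 11, 2, 19, 5, 5)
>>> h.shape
(5, 5, 19, 2, 11, 17)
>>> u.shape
(2, 2)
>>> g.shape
(2, 3, 3)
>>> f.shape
(2, 17)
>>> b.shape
(3, 19, 11, 5)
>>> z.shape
(19, 17, 3)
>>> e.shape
(11, 2, 5, 19, 2)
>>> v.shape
(2, 19, 2)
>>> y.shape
(5, 2, 2, 3)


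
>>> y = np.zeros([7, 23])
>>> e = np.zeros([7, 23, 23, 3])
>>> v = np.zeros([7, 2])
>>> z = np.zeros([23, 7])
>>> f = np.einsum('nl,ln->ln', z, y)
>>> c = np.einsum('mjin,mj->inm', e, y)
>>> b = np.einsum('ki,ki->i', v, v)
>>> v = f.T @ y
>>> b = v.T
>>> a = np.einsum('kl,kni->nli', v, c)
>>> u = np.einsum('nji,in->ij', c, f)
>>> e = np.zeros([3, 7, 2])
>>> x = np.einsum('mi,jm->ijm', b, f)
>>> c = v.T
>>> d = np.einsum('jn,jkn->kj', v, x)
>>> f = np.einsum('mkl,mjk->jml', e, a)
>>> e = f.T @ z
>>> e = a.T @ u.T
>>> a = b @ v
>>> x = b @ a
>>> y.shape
(7, 23)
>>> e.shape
(7, 23, 7)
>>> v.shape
(23, 23)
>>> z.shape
(23, 7)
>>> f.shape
(23, 3, 2)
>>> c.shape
(23, 23)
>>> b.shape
(23, 23)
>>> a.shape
(23, 23)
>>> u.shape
(7, 3)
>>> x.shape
(23, 23)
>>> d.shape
(7, 23)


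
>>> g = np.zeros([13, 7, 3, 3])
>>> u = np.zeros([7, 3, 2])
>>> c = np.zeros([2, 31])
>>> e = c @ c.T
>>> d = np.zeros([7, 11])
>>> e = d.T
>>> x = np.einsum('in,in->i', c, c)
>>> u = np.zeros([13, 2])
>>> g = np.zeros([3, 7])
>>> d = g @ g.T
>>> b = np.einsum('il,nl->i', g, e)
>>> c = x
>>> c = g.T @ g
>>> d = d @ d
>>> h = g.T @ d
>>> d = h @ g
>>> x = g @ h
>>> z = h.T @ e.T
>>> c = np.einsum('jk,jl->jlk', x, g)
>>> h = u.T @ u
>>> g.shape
(3, 7)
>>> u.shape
(13, 2)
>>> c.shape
(3, 7, 3)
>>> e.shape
(11, 7)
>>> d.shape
(7, 7)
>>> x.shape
(3, 3)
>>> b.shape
(3,)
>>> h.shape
(2, 2)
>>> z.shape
(3, 11)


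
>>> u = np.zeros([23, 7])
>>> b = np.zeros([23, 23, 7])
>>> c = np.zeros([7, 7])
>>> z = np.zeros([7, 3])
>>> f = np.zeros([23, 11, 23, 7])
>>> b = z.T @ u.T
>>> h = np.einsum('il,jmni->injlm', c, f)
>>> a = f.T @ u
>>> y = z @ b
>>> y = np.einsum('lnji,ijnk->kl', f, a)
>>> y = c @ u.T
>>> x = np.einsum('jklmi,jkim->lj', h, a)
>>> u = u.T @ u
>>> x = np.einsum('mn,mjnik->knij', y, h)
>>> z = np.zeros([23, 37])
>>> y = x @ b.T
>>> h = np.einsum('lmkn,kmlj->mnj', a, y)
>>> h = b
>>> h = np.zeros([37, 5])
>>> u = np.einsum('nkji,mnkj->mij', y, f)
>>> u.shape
(23, 3, 7)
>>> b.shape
(3, 23)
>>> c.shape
(7, 7)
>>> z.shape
(23, 37)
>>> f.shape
(23, 11, 23, 7)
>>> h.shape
(37, 5)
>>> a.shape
(7, 23, 11, 7)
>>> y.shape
(11, 23, 7, 3)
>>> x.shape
(11, 23, 7, 23)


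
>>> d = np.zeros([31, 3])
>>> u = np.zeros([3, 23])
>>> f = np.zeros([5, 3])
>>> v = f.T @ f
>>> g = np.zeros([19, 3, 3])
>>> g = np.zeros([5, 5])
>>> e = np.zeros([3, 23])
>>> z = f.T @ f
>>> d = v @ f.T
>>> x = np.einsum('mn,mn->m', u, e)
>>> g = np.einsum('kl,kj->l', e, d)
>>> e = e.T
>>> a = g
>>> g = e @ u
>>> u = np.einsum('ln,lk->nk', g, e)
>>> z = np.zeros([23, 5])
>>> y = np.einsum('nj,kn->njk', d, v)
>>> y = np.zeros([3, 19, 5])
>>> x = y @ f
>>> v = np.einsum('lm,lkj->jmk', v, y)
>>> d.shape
(3, 5)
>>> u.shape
(23, 3)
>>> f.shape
(5, 3)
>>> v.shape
(5, 3, 19)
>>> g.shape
(23, 23)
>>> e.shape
(23, 3)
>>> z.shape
(23, 5)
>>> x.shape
(3, 19, 3)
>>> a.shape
(23,)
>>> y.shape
(3, 19, 5)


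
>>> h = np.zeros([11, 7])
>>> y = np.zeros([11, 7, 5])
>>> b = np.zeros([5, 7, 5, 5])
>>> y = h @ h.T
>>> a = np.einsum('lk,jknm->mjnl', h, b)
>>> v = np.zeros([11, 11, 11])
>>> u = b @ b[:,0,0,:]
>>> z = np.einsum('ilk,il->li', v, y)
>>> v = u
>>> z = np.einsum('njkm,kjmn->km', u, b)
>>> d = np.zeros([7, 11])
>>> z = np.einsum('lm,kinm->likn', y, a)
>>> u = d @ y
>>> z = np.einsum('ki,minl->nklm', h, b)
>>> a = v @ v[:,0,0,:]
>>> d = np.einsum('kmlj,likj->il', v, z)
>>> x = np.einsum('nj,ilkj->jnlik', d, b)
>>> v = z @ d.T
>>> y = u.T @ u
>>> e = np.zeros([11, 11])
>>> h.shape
(11, 7)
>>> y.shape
(11, 11)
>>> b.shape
(5, 7, 5, 5)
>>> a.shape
(5, 7, 5, 5)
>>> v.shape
(5, 11, 5, 11)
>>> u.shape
(7, 11)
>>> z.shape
(5, 11, 5, 5)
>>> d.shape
(11, 5)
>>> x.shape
(5, 11, 7, 5, 5)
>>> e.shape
(11, 11)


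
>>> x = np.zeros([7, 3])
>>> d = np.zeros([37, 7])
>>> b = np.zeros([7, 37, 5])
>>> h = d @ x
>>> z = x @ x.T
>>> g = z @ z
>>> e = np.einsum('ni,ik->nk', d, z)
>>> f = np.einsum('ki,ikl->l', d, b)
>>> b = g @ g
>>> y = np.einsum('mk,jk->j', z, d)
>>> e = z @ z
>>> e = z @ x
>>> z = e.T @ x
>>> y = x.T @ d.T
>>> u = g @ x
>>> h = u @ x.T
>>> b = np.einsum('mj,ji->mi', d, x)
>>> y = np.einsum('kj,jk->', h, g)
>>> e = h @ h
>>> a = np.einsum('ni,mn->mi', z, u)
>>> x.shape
(7, 3)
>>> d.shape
(37, 7)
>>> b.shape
(37, 3)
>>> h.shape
(7, 7)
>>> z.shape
(3, 3)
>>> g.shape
(7, 7)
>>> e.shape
(7, 7)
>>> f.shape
(5,)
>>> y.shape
()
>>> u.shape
(7, 3)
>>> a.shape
(7, 3)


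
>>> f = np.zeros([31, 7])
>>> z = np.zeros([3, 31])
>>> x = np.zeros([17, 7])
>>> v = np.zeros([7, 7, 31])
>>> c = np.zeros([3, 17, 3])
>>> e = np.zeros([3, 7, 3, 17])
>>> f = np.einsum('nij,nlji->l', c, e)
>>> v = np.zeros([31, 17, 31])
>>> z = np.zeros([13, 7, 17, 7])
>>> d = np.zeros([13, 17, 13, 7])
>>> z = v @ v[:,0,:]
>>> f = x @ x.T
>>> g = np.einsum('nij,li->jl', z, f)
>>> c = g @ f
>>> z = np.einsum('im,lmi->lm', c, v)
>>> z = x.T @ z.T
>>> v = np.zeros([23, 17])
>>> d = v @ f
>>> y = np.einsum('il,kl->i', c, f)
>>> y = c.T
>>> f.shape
(17, 17)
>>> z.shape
(7, 31)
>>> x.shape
(17, 7)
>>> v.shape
(23, 17)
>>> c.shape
(31, 17)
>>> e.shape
(3, 7, 3, 17)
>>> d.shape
(23, 17)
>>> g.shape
(31, 17)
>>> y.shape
(17, 31)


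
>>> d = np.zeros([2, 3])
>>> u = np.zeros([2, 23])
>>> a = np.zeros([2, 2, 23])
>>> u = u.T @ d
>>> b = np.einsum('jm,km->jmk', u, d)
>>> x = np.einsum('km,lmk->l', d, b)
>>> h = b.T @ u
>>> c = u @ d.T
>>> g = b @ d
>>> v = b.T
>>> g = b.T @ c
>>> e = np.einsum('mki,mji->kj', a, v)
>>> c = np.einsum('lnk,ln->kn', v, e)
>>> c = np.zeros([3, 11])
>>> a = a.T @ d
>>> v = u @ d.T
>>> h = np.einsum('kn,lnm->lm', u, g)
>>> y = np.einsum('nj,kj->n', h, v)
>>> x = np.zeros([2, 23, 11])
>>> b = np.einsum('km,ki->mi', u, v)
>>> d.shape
(2, 3)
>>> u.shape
(23, 3)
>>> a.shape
(23, 2, 3)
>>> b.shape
(3, 2)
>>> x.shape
(2, 23, 11)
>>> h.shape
(2, 2)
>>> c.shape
(3, 11)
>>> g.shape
(2, 3, 2)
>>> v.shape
(23, 2)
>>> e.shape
(2, 3)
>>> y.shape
(2,)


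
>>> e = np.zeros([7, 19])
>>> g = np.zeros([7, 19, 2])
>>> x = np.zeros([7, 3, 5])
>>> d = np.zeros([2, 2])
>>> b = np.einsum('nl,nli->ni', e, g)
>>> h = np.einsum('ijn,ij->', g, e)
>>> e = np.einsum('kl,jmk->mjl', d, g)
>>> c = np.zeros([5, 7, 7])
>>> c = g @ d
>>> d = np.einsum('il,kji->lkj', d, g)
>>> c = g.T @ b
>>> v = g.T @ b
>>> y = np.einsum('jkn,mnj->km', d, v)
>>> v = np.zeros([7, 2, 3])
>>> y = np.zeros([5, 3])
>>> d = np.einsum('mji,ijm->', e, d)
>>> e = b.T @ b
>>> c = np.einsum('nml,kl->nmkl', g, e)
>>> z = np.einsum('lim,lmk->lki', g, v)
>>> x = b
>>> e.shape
(2, 2)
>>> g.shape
(7, 19, 2)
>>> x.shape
(7, 2)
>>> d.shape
()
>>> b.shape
(7, 2)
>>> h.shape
()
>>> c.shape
(7, 19, 2, 2)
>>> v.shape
(7, 2, 3)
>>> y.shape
(5, 3)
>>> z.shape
(7, 3, 19)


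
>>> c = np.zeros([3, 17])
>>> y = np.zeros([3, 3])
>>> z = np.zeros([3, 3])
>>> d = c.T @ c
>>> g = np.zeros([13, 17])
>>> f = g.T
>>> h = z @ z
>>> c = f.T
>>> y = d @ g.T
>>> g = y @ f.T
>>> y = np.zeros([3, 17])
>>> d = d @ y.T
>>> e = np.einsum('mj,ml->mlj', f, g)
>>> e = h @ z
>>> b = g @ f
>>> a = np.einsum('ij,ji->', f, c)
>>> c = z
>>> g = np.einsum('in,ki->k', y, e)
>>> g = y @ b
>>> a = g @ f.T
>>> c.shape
(3, 3)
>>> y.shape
(3, 17)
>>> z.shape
(3, 3)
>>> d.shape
(17, 3)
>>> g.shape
(3, 13)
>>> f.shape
(17, 13)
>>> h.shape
(3, 3)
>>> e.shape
(3, 3)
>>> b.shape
(17, 13)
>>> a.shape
(3, 17)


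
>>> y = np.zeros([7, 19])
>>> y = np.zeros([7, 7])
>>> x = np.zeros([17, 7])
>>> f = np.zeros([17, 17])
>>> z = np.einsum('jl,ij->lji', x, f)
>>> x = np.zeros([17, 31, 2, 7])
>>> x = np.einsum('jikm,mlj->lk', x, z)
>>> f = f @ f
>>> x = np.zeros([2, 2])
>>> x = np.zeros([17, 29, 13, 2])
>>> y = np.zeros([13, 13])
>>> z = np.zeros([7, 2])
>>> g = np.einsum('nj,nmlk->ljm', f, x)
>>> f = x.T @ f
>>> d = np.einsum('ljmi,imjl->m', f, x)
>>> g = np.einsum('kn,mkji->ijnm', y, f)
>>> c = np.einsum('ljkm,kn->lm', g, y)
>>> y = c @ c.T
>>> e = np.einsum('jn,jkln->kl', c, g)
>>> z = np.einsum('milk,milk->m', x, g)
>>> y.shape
(17, 17)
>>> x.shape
(17, 29, 13, 2)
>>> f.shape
(2, 13, 29, 17)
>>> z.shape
(17,)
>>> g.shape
(17, 29, 13, 2)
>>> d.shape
(29,)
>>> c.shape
(17, 2)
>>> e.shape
(29, 13)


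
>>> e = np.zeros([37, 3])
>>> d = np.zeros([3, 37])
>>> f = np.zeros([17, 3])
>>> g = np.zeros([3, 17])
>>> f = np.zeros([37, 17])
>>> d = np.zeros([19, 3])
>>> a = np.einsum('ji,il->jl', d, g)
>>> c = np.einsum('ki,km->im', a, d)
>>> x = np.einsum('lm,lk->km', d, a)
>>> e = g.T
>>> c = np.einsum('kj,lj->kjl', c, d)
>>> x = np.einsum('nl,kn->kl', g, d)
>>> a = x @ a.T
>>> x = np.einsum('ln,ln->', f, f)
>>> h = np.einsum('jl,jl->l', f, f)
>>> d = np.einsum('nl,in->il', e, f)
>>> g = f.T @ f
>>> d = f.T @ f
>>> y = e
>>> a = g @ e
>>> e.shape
(17, 3)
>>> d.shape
(17, 17)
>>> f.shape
(37, 17)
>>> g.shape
(17, 17)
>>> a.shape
(17, 3)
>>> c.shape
(17, 3, 19)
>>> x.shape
()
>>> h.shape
(17,)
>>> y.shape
(17, 3)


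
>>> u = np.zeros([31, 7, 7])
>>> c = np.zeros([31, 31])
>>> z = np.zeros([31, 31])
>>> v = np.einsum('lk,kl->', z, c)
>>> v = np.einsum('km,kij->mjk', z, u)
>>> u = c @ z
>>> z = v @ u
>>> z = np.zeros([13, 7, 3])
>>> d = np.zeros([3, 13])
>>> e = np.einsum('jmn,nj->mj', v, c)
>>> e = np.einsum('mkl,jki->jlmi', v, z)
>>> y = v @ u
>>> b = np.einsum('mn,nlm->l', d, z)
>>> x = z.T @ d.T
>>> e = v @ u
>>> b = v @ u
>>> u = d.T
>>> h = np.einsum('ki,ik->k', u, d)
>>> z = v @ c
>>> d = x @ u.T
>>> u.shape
(13, 3)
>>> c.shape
(31, 31)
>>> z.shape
(31, 7, 31)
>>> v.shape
(31, 7, 31)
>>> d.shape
(3, 7, 13)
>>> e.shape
(31, 7, 31)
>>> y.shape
(31, 7, 31)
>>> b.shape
(31, 7, 31)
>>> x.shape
(3, 7, 3)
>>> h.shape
(13,)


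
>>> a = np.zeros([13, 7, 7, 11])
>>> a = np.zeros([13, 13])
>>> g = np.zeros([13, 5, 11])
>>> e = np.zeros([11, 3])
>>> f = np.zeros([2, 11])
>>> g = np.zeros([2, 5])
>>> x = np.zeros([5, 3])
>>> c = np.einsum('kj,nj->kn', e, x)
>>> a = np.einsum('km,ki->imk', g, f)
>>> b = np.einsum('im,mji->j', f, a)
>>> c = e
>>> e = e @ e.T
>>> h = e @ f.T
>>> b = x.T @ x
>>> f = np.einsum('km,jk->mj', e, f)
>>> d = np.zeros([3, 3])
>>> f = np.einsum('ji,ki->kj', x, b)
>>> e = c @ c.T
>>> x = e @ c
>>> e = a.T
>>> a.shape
(11, 5, 2)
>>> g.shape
(2, 5)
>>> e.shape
(2, 5, 11)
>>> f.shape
(3, 5)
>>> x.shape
(11, 3)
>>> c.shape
(11, 3)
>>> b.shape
(3, 3)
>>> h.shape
(11, 2)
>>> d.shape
(3, 3)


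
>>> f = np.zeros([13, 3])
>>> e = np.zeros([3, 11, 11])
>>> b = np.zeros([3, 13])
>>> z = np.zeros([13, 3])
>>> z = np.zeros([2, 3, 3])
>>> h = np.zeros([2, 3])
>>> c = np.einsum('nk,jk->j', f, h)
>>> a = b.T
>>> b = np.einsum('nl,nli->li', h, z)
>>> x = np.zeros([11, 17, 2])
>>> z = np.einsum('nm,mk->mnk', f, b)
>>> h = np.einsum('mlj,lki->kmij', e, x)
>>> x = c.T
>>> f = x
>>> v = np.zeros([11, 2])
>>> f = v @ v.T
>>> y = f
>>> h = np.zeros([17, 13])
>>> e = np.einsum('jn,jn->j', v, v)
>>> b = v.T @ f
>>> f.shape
(11, 11)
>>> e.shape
(11,)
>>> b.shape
(2, 11)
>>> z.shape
(3, 13, 3)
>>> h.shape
(17, 13)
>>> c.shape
(2,)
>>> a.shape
(13, 3)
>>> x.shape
(2,)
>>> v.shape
(11, 2)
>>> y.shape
(11, 11)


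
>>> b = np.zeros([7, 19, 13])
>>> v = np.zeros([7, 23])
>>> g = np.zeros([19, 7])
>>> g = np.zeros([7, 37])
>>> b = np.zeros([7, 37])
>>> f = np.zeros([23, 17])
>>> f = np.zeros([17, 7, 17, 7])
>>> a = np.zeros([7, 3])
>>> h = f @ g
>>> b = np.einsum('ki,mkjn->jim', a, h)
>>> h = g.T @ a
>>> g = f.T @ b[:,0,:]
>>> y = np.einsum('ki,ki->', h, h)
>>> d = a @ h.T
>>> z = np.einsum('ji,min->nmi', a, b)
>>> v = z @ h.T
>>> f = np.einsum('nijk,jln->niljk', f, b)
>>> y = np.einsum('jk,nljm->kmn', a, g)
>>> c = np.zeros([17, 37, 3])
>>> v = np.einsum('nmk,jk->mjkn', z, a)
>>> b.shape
(17, 3, 17)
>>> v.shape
(17, 7, 3, 17)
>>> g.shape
(7, 17, 7, 17)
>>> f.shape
(17, 7, 3, 17, 7)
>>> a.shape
(7, 3)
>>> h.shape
(37, 3)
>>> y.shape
(3, 17, 7)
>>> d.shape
(7, 37)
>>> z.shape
(17, 17, 3)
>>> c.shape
(17, 37, 3)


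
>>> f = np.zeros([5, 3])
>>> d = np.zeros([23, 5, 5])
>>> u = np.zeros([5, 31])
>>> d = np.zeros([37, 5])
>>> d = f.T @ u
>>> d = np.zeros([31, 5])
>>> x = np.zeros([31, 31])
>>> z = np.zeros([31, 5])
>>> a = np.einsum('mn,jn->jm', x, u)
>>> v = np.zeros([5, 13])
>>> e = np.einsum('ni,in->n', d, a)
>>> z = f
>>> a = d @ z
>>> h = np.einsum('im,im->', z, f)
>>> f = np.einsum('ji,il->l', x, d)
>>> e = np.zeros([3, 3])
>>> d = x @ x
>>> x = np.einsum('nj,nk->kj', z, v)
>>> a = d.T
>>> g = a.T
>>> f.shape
(5,)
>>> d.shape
(31, 31)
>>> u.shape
(5, 31)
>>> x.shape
(13, 3)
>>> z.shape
(5, 3)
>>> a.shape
(31, 31)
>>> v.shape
(5, 13)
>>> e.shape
(3, 3)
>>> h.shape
()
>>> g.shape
(31, 31)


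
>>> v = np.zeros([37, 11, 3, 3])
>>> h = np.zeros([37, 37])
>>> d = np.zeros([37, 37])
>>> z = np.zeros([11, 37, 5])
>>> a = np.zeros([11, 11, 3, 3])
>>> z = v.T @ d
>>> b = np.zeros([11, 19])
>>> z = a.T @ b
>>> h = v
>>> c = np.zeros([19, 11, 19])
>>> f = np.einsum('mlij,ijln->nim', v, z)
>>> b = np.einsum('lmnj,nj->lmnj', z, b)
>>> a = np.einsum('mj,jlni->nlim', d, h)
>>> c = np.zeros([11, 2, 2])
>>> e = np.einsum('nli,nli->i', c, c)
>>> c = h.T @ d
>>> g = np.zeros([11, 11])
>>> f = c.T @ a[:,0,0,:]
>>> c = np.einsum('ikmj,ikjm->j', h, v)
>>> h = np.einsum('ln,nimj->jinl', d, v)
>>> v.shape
(37, 11, 3, 3)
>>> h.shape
(3, 11, 37, 37)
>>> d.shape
(37, 37)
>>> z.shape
(3, 3, 11, 19)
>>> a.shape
(3, 11, 3, 37)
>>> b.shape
(3, 3, 11, 19)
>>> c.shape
(3,)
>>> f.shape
(37, 11, 3, 37)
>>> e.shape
(2,)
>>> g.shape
(11, 11)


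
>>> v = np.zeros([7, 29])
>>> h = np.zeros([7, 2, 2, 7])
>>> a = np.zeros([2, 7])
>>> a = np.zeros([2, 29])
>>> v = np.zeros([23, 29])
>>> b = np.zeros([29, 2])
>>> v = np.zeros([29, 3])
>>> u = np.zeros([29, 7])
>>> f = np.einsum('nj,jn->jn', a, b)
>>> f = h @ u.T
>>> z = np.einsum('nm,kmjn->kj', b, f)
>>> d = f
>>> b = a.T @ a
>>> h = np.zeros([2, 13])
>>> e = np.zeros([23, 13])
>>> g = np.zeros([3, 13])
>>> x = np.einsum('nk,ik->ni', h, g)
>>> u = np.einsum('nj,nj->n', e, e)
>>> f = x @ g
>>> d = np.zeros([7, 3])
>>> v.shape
(29, 3)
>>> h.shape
(2, 13)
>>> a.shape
(2, 29)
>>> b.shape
(29, 29)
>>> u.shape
(23,)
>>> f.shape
(2, 13)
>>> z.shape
(7, 2)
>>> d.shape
(7, 3)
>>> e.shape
(23, 13)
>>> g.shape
(3, 13)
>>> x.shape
(2, 3)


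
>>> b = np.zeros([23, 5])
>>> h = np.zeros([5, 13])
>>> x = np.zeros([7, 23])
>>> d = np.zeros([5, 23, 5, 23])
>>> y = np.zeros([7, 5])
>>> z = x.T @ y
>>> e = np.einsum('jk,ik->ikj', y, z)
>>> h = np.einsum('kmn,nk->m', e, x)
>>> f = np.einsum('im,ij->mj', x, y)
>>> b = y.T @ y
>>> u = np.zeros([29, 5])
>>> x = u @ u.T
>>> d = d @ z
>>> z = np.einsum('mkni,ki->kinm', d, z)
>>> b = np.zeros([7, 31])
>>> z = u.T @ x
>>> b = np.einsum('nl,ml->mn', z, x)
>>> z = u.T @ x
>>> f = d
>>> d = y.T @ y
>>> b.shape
(29, 5)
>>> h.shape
(5,)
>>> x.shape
(29, 29)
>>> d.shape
(5, 5)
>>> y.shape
(7, 5)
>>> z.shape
(5, 29)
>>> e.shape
(23, 5, 7)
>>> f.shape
(5, 23, 5, 5)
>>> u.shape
(29, 5)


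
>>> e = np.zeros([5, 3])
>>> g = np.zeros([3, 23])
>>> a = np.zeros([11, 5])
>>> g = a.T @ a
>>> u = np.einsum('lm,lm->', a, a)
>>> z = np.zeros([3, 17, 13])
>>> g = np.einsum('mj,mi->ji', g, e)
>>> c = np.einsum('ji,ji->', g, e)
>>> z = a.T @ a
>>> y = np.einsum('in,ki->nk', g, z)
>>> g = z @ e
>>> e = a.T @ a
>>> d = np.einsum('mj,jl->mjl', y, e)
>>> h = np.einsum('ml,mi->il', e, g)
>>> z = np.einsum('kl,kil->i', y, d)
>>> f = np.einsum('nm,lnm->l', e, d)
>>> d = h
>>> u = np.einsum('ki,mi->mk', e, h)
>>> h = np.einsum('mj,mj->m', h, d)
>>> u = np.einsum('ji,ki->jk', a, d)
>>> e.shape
(5, 5)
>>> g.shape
(5, 3)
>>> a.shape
(11, 5)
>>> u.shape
(11, 3)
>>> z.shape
(5,)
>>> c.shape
()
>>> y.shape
(3, 5)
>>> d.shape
(3, 5)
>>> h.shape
(3,)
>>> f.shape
(3,)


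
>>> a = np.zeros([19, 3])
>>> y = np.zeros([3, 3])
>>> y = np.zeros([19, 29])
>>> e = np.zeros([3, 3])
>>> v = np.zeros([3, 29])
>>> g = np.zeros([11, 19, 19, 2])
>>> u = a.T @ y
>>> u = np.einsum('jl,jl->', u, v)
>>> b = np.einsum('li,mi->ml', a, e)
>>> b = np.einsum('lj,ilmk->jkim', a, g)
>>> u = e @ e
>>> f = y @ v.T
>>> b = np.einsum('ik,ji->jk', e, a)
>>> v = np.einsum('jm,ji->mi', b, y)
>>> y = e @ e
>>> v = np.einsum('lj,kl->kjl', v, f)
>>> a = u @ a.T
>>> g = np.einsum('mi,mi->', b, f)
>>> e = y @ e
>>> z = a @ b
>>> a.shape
(3, 19)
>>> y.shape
(3, 3)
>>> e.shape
(3, 3)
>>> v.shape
(19, 29, 3)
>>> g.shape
()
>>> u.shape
(3, 3)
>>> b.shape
(19, 3)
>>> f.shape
(19, 3)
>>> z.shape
(3, 3)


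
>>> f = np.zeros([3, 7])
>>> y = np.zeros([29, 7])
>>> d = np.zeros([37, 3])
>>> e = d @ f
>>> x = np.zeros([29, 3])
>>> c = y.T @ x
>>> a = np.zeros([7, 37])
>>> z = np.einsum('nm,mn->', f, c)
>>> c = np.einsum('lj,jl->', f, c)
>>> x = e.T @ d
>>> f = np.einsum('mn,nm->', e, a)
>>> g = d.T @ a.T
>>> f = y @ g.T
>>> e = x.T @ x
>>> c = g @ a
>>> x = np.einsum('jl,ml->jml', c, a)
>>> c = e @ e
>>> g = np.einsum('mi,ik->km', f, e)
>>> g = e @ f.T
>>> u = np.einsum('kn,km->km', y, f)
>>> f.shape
(29, 3)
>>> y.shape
(29, 7)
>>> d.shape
(37, 3)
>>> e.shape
(3, 3)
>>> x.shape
(3, 7, 37)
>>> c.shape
(3, 3)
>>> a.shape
(7, 37)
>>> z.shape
()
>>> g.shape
(3, 29)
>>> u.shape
(29, 3)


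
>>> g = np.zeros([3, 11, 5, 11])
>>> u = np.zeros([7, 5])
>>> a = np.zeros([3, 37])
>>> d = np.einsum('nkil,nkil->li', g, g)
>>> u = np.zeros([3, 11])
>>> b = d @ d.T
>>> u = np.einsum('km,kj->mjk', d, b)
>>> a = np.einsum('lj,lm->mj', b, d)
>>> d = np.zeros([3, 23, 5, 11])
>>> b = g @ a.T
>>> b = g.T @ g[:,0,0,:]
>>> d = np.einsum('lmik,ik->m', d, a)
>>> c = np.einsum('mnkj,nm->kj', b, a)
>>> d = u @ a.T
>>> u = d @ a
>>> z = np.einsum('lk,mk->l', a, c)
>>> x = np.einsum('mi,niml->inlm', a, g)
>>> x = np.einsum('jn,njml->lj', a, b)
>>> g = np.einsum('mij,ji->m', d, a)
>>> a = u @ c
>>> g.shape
(5,)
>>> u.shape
(5, 11, 11)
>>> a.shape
(5, 11, 11)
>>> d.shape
(5, 11, 5)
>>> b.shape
(11, 5, 11, 11)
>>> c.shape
(11, 11)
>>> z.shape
(5,)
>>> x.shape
(11, 5)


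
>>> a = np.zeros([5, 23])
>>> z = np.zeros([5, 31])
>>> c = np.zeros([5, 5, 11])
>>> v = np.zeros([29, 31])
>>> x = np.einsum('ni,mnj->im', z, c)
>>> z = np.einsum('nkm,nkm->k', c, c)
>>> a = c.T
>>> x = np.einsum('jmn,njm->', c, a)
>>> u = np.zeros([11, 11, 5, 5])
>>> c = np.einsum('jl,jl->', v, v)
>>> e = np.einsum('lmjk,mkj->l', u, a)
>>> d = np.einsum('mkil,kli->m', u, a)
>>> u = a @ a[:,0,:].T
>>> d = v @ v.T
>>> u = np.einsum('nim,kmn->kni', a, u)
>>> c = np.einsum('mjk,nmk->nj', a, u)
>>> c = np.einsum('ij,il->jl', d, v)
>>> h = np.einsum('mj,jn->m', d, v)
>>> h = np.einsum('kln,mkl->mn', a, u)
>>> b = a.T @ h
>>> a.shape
(11, 5, 5)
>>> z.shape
(5,)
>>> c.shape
(29, 31)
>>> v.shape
(29, 31)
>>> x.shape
()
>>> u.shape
(11, 11, 5)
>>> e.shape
(11,)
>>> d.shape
(29, 29)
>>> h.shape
(11, 5)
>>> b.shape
(5, 5, 5)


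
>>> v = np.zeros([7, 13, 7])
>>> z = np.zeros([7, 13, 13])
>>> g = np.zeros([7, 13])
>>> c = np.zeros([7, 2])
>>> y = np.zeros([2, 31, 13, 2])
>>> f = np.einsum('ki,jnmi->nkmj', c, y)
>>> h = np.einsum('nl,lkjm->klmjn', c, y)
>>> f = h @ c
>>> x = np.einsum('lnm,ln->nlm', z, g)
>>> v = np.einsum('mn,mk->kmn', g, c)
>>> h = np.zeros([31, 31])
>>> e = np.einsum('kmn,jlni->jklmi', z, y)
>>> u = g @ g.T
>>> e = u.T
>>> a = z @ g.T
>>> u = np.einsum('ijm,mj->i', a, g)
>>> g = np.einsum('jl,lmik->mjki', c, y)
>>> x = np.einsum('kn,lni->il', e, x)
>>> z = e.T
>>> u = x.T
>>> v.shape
(2, 7, 13)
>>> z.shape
(7, 7)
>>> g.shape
(31, 7, 2, 13)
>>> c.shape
(7, 2)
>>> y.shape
(2, 31, 13, 2)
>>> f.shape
(31, 2, 2, 13, 2)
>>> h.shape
(31, 31)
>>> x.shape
(13, 13)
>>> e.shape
(7, 7)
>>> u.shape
(13, 13)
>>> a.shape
(7, 13, 7)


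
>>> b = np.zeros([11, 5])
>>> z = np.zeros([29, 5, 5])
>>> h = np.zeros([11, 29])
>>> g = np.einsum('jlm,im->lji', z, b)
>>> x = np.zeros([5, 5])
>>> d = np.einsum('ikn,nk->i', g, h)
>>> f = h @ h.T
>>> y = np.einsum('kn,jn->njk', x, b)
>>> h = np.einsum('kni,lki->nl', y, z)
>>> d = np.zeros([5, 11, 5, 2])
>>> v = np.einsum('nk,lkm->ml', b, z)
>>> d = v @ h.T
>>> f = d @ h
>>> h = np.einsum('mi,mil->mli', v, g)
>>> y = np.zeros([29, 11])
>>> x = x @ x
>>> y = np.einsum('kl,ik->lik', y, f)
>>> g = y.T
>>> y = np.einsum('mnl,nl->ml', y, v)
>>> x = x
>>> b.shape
(11, 5)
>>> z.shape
(29, 5, 5)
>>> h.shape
(5, 11, 29)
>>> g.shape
(29, 5, 11)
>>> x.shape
(5, 5)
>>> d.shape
(5, 11)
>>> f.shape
(5, 29)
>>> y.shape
(11, 29)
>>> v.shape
(5, 29)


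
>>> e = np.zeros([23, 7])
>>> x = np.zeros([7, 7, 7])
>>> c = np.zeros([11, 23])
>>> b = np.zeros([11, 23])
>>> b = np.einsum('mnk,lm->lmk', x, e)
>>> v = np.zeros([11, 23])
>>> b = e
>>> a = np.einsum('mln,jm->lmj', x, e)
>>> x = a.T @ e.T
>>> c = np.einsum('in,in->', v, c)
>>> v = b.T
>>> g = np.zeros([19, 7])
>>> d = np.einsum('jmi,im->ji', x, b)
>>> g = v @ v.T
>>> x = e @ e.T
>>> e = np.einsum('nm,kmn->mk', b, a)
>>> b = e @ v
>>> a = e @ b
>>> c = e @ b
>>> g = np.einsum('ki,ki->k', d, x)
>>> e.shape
(7, 7)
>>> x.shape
(23, 23)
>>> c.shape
(7, 23)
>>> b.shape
(7, 23)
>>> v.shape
(7, 23)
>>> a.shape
(7, 23)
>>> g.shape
(23,)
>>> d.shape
(23, 23)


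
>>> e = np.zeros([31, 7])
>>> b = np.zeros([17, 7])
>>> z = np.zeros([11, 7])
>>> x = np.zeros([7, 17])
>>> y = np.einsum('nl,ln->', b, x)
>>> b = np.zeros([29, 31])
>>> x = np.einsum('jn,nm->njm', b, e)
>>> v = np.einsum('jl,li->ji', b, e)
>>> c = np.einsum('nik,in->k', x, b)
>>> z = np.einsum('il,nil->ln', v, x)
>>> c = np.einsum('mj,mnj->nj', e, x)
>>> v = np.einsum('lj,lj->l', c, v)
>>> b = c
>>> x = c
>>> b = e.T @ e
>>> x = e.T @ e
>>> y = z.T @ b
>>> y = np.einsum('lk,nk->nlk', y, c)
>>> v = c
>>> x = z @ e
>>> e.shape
(31, 7)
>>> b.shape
(7, 7)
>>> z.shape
(7, 31)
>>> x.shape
(7, 7)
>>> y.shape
(29, 31, 7)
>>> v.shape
(29, 7)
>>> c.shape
(29, 7)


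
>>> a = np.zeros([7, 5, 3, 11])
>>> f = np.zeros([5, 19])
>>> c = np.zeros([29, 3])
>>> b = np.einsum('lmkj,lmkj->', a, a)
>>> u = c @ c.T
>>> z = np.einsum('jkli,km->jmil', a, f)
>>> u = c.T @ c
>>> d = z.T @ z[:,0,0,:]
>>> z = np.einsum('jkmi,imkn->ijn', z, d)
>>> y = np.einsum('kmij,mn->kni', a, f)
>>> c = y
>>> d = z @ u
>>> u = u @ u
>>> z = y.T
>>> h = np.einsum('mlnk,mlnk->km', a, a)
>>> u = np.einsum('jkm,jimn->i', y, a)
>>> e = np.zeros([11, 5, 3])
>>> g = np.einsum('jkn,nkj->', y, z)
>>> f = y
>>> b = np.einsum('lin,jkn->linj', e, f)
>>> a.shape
(7, 5, 3, 11)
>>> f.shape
(7, 19, 3)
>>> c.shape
(7, 19, 3)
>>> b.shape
(11, 5, 3, 7)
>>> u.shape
(5,)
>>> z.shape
(3, 19, 7)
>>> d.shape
(3, 7, 3)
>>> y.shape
(7, 19, 3)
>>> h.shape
(11, 7)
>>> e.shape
(11, 5, 3)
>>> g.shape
()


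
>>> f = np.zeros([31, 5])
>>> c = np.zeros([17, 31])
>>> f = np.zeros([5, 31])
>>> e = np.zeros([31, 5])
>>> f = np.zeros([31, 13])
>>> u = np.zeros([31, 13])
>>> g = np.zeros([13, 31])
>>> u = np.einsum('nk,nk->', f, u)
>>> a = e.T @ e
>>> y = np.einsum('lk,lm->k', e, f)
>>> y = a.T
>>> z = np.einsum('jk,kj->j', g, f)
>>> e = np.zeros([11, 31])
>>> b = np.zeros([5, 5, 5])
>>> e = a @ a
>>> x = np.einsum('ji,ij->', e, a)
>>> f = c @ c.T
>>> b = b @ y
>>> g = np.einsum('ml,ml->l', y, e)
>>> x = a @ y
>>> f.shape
(17, 17)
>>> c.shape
(17, 31)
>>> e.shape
(5, 5)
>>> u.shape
()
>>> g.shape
(5,)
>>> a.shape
(5, 5)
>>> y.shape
(5, 5)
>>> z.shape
(13,)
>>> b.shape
(5, 5, 5)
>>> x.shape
(5, 5)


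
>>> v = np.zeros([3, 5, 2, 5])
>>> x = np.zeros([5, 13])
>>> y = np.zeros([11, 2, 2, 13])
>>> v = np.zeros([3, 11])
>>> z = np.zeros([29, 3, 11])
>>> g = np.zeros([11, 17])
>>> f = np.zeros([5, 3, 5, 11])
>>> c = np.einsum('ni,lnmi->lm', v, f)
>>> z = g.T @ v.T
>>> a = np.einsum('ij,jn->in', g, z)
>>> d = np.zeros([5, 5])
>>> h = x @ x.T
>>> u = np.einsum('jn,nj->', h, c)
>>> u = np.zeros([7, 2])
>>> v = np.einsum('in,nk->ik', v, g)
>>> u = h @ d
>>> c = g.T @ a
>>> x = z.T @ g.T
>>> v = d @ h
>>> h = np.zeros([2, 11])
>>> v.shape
(5, 5)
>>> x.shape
(3, 11)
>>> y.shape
(11, 2, 2, 13)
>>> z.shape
(17, 3)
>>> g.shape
(11, 17)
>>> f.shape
(5, 3, 5, 11)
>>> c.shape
(17, 3)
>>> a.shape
(11, 3)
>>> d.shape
(5, 5)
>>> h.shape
(2, 11)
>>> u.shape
(5, 5)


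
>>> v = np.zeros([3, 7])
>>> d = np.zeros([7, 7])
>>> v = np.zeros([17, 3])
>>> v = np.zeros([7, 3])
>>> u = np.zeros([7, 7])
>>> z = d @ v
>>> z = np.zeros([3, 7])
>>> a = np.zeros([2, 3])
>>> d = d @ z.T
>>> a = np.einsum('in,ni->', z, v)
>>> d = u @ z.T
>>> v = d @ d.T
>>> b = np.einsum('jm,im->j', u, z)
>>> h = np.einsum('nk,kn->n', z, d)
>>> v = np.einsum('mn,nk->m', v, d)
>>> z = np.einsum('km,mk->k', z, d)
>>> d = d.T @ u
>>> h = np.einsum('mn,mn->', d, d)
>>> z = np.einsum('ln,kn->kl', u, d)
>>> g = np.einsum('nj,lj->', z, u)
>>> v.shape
(7,)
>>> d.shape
(3, 7)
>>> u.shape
(7, 7)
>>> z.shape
(3, 7)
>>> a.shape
()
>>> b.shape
(7,)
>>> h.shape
()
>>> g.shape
()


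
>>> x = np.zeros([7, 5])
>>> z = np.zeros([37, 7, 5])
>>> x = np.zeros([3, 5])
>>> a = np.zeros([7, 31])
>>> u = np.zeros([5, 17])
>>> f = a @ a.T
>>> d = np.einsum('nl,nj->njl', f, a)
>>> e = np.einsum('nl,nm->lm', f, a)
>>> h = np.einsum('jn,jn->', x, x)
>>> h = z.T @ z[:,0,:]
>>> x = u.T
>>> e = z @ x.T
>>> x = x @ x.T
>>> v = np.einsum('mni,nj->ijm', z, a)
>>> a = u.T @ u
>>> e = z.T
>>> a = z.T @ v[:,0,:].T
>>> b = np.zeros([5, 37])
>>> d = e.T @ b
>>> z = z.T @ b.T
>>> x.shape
(17, 17)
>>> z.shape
(5, 7, 5)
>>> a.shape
(5, 7, 5)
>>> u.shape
(5, 17)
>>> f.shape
(7, 7)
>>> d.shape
(37, 7, 37)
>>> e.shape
(5, 7, 37)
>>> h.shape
(5, 7, 5)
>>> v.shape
(5, 31, 37)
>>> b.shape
(5, 37)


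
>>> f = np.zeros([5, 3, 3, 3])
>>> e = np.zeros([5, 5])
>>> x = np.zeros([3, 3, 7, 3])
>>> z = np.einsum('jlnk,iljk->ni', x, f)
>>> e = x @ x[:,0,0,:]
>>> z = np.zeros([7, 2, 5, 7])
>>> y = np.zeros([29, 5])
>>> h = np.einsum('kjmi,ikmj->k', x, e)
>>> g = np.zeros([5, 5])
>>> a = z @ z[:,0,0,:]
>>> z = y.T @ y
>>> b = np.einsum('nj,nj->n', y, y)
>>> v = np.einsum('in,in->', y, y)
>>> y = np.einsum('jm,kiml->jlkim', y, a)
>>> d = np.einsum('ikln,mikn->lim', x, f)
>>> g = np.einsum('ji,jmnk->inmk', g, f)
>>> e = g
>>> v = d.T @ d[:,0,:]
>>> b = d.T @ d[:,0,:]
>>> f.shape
(5, 3, 3, 3)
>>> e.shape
(5, 3, 3, 3)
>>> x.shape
(3, 3, 7, 3)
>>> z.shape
(5, 5)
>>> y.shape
(29, 7, 7, 2, 5)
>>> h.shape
(3,)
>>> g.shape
(5, 3, 3, 3)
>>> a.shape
(7, 2, 5, 7)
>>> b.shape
(5, 3, 5)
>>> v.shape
(5, 3, 5)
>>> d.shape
(7, 3, 5)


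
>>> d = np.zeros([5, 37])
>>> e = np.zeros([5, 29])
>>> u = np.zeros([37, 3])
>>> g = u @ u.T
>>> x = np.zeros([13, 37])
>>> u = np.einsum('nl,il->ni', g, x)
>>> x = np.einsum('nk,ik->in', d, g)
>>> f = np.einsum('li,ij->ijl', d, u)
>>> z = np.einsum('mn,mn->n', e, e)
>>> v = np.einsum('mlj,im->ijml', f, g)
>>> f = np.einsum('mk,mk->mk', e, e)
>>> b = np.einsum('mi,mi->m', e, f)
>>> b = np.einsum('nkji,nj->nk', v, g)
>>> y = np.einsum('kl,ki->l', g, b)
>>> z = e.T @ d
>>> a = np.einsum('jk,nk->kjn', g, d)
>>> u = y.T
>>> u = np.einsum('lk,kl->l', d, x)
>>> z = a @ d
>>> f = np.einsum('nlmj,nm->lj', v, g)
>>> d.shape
(5, 37)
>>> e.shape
(5, 29)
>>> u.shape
(5,)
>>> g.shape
(37, 37)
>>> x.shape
(37, 5)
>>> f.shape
(5, 13)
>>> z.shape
(37, 37, 37)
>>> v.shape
(37, 5, 37, 13)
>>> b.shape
(37, 5)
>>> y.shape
(37,)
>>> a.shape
(37, 37, 5)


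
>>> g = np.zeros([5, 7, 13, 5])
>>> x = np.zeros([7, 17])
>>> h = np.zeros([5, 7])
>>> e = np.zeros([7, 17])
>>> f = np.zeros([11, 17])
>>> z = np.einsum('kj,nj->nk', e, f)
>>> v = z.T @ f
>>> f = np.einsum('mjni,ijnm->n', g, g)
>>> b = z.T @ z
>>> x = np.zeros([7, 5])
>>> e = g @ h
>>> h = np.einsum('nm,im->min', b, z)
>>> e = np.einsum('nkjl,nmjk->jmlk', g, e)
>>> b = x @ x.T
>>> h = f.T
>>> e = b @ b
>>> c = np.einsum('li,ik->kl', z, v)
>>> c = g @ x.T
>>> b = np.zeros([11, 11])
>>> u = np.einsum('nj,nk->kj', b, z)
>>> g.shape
(5, 7, 13, 5)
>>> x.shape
(7, 5)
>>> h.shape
(13,)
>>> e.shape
(7, 7)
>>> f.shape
(13,)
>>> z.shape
(11, 7)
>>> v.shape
(7, 17)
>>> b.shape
(11, 11)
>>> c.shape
(5, 7, 13, 7)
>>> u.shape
(7, 11)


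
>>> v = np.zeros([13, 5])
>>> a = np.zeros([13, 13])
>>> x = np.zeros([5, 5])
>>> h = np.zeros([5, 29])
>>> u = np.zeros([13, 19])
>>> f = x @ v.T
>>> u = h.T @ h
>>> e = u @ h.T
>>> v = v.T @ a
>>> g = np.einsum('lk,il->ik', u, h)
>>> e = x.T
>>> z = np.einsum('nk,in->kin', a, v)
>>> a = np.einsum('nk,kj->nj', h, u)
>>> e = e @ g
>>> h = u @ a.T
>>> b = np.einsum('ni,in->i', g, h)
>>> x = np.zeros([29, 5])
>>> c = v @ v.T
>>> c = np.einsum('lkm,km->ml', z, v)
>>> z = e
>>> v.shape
(5, 13)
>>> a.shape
(5, 29)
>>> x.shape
(29, 5)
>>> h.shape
(29, 5)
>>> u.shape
(29, 29)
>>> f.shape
(5, 13)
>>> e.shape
(5, 29)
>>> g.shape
(5, 29)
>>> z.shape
(5, 29)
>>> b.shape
(29,)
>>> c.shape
(13, 13)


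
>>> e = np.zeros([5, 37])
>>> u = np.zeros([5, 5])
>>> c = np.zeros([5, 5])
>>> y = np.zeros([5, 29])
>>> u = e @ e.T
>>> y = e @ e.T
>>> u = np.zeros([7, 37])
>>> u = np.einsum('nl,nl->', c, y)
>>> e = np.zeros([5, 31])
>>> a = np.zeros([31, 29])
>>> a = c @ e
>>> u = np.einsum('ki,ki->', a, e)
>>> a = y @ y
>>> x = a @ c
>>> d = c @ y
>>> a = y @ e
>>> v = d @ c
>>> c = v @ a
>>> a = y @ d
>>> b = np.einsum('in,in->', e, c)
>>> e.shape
(5, 31)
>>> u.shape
()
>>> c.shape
(5, 31)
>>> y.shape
(5, 5)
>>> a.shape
(5, 5)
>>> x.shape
(5, 5)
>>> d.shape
(5, 5)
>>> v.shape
(5, 5)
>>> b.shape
()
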